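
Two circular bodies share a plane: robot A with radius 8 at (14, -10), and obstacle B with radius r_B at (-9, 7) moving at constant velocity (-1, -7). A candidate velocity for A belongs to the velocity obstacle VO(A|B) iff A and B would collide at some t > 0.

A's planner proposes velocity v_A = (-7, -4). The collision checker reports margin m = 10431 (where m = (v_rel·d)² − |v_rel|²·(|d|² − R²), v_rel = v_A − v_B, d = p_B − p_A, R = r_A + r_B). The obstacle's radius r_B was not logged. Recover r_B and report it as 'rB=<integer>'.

m = 10431
d = (-23, 17);  v_rel = (-6, 3),  |v_rel|² = 45
v_rel×d = (-6)·(17) − (3)·(-23) = -33
since m = R²·45 − (-33)²:  R² = (1089 + 10431) / 45 = 256
R = √256 = 16  ⇒  r_B = 16 − 8 = 8

rB=8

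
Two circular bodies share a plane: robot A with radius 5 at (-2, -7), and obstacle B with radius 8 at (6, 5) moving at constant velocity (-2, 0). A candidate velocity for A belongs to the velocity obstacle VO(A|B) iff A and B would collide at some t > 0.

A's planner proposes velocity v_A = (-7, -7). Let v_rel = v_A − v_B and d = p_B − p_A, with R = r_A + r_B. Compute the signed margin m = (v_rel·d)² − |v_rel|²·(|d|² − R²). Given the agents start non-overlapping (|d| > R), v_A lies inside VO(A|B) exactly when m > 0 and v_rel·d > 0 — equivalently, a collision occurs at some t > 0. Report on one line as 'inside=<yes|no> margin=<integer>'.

d = (8, 12),  |d|² = 208;  R = 5+8 = 13,  c = 208−13² = 39
v_rel = (-5, -7),  |v_rel|² = 74;  v_rel·d = (-5)·(8) + (-7)·(12) = -124
74·t² + 248·t + 39 = 0  ⇒  m = (-124)² − 74·39 = 12490
m = 12490 > 0,  v_rel·d = -124 < 0  ⇒  outside

inside=no margin=12490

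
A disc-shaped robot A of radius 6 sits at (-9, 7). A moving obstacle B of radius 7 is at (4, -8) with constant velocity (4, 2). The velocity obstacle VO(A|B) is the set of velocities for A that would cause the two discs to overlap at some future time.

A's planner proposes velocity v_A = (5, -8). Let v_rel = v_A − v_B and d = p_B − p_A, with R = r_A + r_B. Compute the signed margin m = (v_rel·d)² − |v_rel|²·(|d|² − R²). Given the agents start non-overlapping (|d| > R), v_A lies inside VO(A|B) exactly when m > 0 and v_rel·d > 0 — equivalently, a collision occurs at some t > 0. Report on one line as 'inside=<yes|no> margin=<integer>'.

d = (13, -15),  |d|² = 394;  R = 6+7 = 13,  c = 394−13² = 225
v_rel = (1, -10),  |v_rel|² = 101;  v_rel·d = (1)·(13) + (-10)·(-15) = 163
101·t² − 326·t + 225 = 0  ⇒  m = 163² − 101·225 = 3844
m = 3844 > 0,  v_rel·d = 163 > 0  ⇒  inside

inside=yes margin=3844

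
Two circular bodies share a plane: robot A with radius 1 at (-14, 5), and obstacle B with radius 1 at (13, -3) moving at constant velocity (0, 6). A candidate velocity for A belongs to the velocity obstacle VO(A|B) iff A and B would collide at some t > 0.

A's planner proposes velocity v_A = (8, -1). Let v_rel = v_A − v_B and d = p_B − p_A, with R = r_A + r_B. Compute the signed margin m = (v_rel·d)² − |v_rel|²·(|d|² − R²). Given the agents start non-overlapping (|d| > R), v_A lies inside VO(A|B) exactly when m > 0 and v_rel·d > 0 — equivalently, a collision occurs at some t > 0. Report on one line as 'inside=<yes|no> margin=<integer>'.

d = (27, -8),  |d|² = 793;  R = 1+1 = 2,  c = 793−2² = 789
v_rel = (8, -7),  |v_rel|² = 113;  v_rel·d = (8)·(27) + (-7)·(-8) = 272
113·t² − 544·t + 789 = 0  ⇒  m = 272² − 113·789 = -15173
m = -15173 < 0,  v_rel·d = 272 > 0  ⇒  outside

inside=no margin=-15173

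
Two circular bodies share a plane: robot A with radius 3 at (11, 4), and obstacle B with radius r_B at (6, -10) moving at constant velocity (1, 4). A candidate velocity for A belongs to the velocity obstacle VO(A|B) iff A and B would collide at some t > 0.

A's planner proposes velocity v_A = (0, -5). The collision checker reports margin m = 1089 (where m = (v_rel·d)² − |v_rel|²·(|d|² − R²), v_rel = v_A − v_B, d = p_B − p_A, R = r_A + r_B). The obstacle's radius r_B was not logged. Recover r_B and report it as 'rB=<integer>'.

m = 1089
d = (-5, -14);  v_rel = (-1, -9),  |v_rel|² = 82
v_rel×d = (-1)·(-14) − (-9)·(-5) = -31
since m = R²·82 − (-31)²:  R² = (961 + 1089) / 82 = 25
R = √25 = 5  ⇒  r_B = 5 − 3 = 2

rB=2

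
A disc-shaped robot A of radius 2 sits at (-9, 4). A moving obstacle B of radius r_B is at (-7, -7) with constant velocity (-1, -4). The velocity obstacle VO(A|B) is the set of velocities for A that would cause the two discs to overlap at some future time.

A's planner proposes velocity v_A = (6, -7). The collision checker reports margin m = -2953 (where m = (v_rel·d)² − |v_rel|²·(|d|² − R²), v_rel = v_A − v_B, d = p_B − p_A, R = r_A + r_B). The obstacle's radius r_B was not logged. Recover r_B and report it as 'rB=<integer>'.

m = -2953
d = (2, -11);  v_rel = (7, -3),  |v_rel|² = 58
v_rel×d = (7)·(-11) − (-3)·(2) = -71
since m = R²·58 − (-71)²:  R² = (5041 + -2953) / 58 = 36
R = √36 = 6  ⇒  r_B = 6 − 2 = 4

rB=4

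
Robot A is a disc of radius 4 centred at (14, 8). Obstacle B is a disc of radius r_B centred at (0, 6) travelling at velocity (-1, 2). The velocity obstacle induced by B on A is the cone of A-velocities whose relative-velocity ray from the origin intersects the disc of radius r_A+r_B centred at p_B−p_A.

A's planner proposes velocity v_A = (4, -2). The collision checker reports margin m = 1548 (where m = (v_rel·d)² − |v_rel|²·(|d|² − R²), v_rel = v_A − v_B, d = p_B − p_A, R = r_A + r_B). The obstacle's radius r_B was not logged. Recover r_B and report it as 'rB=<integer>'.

m = 1548
d = (-14, -2);  v_rel = (5, -4),  |v_rel|² = 41
v_rel×d = (5)·(-2) − (-4)·(-14) = -66
since m = R²·41 − (-66)²:  R² = (4356 + 1548) / 41 = 144
R = √144 = 12  ⇒  r_B = 12 − 4 = 8

rB=8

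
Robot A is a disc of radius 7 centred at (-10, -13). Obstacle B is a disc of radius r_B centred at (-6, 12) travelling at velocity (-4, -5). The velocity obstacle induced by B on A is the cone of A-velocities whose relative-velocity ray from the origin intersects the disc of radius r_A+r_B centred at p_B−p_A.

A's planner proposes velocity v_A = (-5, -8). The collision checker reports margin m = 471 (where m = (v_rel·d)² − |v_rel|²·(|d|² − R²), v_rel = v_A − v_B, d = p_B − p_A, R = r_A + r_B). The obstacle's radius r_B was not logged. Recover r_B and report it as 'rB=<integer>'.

m = 471
d = (4, 25);  v_rel = (-1, -3),  |v_rel|² = 10
v_rel×d = (-1)·(25) − (-3)·(4) = -13
since m = R²·10 − (-13)²:  R² = (169 + 471) / 10 = 64
R = √64 = 8  ⇒  r_B = 8 − 7 = 1

rB=1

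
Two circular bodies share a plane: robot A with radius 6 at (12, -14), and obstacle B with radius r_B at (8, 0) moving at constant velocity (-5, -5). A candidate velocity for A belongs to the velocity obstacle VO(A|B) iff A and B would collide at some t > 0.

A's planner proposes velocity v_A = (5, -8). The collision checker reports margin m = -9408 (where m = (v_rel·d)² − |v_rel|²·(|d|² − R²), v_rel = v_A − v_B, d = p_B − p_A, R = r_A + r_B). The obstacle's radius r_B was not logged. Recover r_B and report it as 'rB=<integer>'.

m = -9408
d = (-4, 14);  v_rel = (10, -3),  |v_rel|² = 109
v_rel×d = (10)·(14) − (-3)·(-4) = 128
since m = R²·109 − 128²:  R² = (16384 + -9408) / 109 = 64
R = √64 = 8  ⇒  r_B = 8 − 6 = 2

rB=2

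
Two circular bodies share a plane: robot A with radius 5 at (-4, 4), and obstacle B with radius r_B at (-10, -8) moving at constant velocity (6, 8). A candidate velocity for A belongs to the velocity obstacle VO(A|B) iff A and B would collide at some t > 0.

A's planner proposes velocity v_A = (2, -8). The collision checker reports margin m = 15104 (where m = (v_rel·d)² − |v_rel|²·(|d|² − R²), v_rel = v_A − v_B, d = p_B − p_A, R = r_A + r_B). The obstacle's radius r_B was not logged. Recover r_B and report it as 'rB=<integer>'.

m = 15104
d = (-6, -12);  v_rel = (-4, -16),  |v_rel|² = 272
v_rel×d = (-4)·(-12) − (-16)·(-6) = -48
since m = R²·272 − (-48)²:  R² = (2304 + 15104) / 272 = 64
R = √64 = 8  ⇒  r_B = 8 − 5 = 3

rB=3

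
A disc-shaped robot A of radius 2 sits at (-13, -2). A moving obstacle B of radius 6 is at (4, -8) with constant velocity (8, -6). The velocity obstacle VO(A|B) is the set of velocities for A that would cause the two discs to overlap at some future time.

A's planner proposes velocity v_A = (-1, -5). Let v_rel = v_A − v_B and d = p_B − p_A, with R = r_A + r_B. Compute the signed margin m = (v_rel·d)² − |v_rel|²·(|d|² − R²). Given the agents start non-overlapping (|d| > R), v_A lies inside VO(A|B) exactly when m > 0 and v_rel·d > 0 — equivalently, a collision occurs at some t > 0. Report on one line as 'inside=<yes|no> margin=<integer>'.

d = (17, -6),  |d|² = 325;  R = 2+6 = 8,  c = 325−8² = 261
v_rel = (-9, 1),  |v_rel|² = 82;  v_rel·d = (-9)·(17) + (1)·(-6) = -159
82·t² + 318·t + 261 = 0  ⇒  m = (-159)² − 82·261 = 3879
m = 3879 > 0,  v_rel·d = -159 < 0  ⇒  outside

inside=no margin=3879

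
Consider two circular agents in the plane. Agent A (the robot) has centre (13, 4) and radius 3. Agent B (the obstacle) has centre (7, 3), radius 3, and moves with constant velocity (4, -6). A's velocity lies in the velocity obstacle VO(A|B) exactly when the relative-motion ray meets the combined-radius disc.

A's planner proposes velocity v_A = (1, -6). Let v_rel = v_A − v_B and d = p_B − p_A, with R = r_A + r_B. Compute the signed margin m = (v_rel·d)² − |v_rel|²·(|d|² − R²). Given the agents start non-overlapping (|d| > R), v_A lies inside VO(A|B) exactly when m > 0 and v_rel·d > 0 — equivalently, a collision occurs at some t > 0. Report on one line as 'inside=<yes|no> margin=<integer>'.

d = (-6, -1),  |d|² = 37;  R = 3+3 = 6,  c = 37−6² = 1
v_rel = (-3, 0),  |v_rel|² = 9;  v_rel·d = (-3)·(-6) + (0)·(-1) = 18
9·t² − 36·t + 1 = 0  ⇒  m = 18² − 9·1 = 315
m = 315 > 0,  v_rel·d = 18 > 0  ⇒  inside

inside=yes margin=315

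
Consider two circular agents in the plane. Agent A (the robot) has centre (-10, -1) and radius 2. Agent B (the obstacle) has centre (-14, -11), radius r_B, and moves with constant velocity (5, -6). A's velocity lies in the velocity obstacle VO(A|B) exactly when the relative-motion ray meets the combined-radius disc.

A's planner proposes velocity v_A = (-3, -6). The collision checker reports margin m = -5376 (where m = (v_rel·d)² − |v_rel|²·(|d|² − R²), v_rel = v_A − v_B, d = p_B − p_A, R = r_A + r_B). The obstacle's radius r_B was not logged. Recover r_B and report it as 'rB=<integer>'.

m = -5376
d = (-4, -10);  v_rel = (-8, 0),  |v_rel|² = 64
v_rel×d = (-8)·(-10) − (0)·(-4) = 80
since m = R²·64 − 80²:  R² = (6400 + -5376) / 64 = 16
R = √16 = 4  ⇒  r_B = 4 − 2 = 2

rB=2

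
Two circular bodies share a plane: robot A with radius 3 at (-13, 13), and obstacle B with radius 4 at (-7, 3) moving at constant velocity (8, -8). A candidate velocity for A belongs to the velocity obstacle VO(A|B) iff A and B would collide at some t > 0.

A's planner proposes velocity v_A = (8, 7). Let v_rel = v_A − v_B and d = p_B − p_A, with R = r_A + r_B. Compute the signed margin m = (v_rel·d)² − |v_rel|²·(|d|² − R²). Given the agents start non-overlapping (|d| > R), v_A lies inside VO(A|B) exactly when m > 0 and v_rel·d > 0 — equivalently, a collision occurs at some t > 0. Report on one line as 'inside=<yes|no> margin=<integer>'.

d = (6, -10),  |d|² = 136;  R = 3+4 = 7,  c = 136−7² = 87
v_rel = (0, 15),  |v_rel|² = 225;  v_rel·d = (0)·(6) + (15)·(-10) = -150
225·t² + 300·t + 87 = 0  ⇒  m = (-150)² − 225·87 = 2925
m = 2925 > 0,  v_rel·d = -150 < 0  ⇒  outside

inside=no margin=2925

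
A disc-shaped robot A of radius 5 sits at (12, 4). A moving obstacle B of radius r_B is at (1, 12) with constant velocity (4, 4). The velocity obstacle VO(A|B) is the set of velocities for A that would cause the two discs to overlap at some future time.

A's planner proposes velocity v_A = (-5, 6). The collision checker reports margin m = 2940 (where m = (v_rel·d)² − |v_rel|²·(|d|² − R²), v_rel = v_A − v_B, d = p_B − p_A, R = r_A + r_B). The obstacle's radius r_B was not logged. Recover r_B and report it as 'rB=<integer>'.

m = 2940
d = (-11, 8);  v_rel = (-9, 2),  |v_rel|² = 85
v_rel×d = (-9)·(8) − (2)·(-11) = -50
since m = R²·85 − (-50)²:  R² = (2500 + 2940) / 85 = 64
R = √64 = 8  ⇒  r_B = 8 − 5 = 3

rB=3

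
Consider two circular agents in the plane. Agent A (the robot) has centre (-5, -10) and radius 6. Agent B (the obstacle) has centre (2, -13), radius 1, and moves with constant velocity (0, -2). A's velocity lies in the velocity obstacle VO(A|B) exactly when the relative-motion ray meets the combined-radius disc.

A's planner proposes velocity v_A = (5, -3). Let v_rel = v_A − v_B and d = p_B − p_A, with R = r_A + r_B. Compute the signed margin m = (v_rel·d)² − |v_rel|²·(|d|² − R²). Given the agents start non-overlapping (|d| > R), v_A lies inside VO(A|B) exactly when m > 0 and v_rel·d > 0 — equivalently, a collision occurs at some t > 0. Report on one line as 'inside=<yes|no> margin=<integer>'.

d = (7, -3),  |d|² = 58;  R = 6+1 = 7,  c = 58−7² = 9
v_rel = (5, -1),  |v_rel|² = 26;  v_rel·d = (5)·(7) + (-1)·(-3) = 38
26·t² − 76·t + 9 = 0  ⇒  m = 38² − 26·9 = 1210
m = 1210 > 0,  v_rel·d = 38 > 0  ⇒  inside

inside=yes margin=1210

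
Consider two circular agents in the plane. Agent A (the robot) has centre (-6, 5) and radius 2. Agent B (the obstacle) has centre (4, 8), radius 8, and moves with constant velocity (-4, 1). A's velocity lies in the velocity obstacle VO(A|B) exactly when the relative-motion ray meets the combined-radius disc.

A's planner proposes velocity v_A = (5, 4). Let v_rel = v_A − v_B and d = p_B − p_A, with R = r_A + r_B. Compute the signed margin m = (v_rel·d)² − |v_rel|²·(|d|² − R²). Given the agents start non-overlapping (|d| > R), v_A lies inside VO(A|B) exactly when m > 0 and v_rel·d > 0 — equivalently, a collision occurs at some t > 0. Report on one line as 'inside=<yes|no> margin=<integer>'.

d = (10, 3),  |d|² = 109;  R = 2+8 = 10,  c = 109−10² = 9
v_rel = (9, 3),  |v_rel|² = 90;  v_rel·d = (9)·(10) + (3)·(3) = 99
90·t² − 198·t + 9 = 0  ⇒  m = 99² − 90·9 = 8991
m = 8991 > 0,  v_rel·d = 99 > 0  ⇒  inside

inside=yes margin=8991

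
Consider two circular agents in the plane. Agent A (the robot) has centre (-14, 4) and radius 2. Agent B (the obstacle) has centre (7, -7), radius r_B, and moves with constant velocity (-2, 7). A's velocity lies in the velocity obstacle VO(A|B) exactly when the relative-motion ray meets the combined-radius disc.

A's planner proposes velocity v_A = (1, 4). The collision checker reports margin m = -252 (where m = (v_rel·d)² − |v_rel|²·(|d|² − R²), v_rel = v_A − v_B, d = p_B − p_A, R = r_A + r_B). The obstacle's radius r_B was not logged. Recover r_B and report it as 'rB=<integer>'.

m = -252
d = (21, -11);  v_rel = (3, -3),  |v_rel|² = 18
v_rel×d = (3)·(-11) − (-3)·(21) = 30
since m = R²·18 − 30²:  R² = (900 + -252) / 18 = 36
R = √36 = 6  ⇒  r_B = 6 − 2 = 4

rB=4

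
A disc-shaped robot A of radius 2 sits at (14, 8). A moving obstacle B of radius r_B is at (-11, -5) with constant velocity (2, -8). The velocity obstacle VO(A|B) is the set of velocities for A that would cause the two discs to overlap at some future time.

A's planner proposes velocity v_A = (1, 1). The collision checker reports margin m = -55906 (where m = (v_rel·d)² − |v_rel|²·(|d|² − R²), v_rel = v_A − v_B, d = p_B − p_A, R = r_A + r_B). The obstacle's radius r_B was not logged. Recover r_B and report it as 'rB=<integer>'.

m = -55906
d = (-25, -13);  v_rel = (-1, 9),  |v_rel|² = 82
v_rel×d = (-1)·(-13) − (9)·(-25) = 238
since m = R²·82 − 238²:  R² = (56644 + -55906) / 82 = 9
R = √9 = 3  ⇒  r_B = 3 − 2 = 1

rB=1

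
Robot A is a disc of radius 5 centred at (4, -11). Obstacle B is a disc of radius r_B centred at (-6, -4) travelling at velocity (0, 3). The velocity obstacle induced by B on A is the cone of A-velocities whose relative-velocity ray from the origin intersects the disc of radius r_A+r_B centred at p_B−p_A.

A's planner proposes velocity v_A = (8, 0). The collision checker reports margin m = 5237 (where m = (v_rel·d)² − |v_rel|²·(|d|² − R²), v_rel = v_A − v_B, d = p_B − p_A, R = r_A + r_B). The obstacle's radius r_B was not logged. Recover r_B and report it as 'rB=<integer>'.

m = 5237
d = (-10, 7);  v_rel = (8, -3),  |v_rel|² = 73
v_rel×d = (8)·(7) − (-3)·(-10) = 26
since m = R²·73 − 26²:  R² = (676 + 5237) / 73 = 81
R = √81 = 9  ⇒  r_B = 9 − 5 = 4

rB=4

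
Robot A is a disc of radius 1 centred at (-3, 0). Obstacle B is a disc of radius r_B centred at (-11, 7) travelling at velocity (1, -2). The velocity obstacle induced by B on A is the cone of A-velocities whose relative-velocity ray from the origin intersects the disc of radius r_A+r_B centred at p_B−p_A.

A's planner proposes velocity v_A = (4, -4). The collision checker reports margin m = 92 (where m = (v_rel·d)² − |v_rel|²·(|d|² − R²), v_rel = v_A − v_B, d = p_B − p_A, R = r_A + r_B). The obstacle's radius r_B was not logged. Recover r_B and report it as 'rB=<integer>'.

m = 92
d = (-8, 7);  v_rel = (3, -2),  |v_rel|² = 13
v_rel×d = (3)·(7) − (-2)·(-8) = 5
since m = R²·13 − 5²:  R² = (25 + 92) / 13 = 9
R = √9 = 3  ⇒  r_B = 3 − 1 = 2

rB=2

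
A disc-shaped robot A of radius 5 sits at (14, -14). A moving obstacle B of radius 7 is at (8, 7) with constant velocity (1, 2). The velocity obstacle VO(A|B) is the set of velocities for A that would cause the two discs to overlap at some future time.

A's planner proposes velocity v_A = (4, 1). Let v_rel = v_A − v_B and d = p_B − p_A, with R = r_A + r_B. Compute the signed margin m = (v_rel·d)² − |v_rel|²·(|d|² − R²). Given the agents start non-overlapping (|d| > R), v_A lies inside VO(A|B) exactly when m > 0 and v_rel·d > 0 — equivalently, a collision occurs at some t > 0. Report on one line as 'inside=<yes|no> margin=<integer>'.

d = (-6, 21),  |d|² = 477;  R = 5+7 = 12,  c = 477−12² = 333
v_rel = (3, -1),  |v_rel|² = 10;  v_rel·d = (3)·(-6) + (-1)·(21) = -39
10·t² + 78·t + 333 = 0  ⇒  m = (-39)² − 10·333 = -1809
m = -1809 < 0,  v_rel·d = -39 < 0  ⇒  outside

inside=no margin=-1809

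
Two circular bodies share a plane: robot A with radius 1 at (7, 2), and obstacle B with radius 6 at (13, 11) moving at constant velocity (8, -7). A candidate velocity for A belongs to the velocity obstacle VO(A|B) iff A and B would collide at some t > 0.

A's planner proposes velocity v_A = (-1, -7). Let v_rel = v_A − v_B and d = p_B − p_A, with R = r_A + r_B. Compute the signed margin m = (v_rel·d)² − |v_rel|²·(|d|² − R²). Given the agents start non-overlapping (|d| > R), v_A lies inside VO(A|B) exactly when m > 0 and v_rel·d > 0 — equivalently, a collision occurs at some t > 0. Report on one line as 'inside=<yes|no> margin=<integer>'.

d = (6, 9),  |d|² = 117;  R = 1+6 = 7,  c = 117−7² = 68
v_rel = (-9, 0),  |v_rel|² = 81;  v_rel·d = (-9)·(6) + (0)·(9) = -54
81·t² + 108·t + 68 = 0  ⇒  m = (-54)² − 81·68 = -2592
m = -2592 < 0,  v_rel·d = -54 < 0  ⇒  outside

inside=no margin=-2592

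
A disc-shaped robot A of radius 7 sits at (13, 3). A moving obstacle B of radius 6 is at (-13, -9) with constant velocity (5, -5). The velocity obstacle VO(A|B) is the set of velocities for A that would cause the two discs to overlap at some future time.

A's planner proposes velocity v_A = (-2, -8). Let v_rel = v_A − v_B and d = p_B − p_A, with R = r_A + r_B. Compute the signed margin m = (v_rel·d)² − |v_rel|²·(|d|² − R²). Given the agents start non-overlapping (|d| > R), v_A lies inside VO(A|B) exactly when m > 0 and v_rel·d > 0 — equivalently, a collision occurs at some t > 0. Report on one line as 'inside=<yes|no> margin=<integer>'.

d = (-26, -12),  |d|² = 820;  R = 7+6 = 13,  c = 820−13² = 651
v_rel = (-7, -3),  |v_rel|² = 58;  v_rel·d = (-7)·(-26) + (-3)·(-12) = 218
58·t² − 436·t + 651 = 0  ⇒  m = 218² − 58·651 = 9766
m = 9766 > 0,  v_rel·d = 218 > 0  ⇒  inside

inside=yes margin=9766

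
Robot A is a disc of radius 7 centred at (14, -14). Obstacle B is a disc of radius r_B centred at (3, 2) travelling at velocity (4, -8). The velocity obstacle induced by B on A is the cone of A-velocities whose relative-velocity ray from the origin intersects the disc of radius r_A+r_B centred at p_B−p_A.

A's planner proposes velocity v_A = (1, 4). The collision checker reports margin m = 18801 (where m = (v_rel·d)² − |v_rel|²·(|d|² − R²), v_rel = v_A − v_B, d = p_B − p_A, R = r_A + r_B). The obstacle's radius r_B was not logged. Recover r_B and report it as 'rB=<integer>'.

m = 18801
d = (-11, 16);  v_rel = (-3, 12),  |v_rel|² = 153
v_rel×d = (-3)·(16) − (12)·(-11) = 84
since m = R²·153 − 84²:  R² = (7056 + 18801) / 153 = 169
R = √169 = 13  ⇒  r_B = 13 − 7 = 6

rB=6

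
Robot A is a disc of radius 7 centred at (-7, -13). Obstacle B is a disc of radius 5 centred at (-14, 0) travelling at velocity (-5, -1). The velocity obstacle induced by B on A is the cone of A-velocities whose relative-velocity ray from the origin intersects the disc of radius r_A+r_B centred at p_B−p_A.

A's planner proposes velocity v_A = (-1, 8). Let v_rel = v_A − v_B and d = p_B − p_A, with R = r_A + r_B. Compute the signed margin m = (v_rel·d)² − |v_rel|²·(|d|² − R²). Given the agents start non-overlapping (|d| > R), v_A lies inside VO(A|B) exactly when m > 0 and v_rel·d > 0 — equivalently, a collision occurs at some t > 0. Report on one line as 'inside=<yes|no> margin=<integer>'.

d = (-7, 13),  |d|² = 218;  R = 7+5 = 12,  c = 218−12² = 74
v_rel = (4, 9),  |v_rel|² = 97;  v_rel·d = (4)·(-7) + (9)·(13) = 89
97·t² − 178·t + 74 = 0  ⇒  m = 89² − 97·74 = 743
m = 743 > 0,  v_rel·d = 89 > 0  ⇒  inside

inside=yes margin=743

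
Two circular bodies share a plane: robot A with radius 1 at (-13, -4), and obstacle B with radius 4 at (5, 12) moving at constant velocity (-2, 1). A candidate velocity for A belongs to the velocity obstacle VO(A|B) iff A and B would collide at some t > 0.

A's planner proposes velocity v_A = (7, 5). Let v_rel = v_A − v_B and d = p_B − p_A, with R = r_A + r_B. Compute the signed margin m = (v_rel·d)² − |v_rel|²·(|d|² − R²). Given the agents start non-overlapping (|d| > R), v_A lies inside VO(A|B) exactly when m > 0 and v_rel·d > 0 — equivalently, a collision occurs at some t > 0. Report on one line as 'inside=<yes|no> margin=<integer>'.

d = (18, 16),  |d|² = 580;  R = 1+4 = 5,  c = 580−5² = 555
v_rel = (9, 4),  |v_rel|² = 97;  v_rel·d = (9)·(18) + (4)·(16) = 226
97·t² − 452·t + 555 = 0  ⇒  m = 226² − 97·555 = -2759
m = -2759 < 0,  v_rel·d = 226 > 0  ⇒  outside

inside=no margin=-2759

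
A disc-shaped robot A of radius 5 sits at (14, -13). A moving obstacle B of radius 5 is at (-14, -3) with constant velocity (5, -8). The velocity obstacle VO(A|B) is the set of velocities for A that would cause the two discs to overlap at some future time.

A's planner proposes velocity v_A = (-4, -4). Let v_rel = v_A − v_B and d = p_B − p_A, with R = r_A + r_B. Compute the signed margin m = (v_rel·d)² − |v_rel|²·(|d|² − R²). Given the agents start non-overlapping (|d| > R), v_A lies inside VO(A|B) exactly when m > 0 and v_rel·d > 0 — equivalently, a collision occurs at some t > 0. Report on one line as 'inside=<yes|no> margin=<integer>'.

d = (-28, 10),  |d|² = 884;  R = 5+5 = 10,  c = 884−10² = 784
v_rel = (-9, 4),  |v_rel|² = 97;  v_rel·d = (-9)·(-28) + (4)·(10) = 292
97·t² − 584·t + 784 = 0  ⇒  m = 292² − 97·784 = 9216
m = 9216 > 0,  v_rel·d = 292 > 0  ⇒  inside

inside=yes margin=9216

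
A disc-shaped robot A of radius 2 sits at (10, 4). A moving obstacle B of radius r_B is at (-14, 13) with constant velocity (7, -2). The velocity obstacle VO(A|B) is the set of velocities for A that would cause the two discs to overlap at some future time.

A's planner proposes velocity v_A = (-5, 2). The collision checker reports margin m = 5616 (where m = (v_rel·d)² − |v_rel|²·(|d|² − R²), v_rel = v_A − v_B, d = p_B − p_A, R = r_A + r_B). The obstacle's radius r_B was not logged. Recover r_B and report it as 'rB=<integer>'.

m = 5616
d = (-24, 9);  v_rel = (-12, 4),  |v_rel|² = 160
v_rel×d = (-12)·(9) − (4)·(-24) = -12
since m = R²·160 − (-12)²:  R² = (144 + 5616) / 160 = 36
R = √36 = 6  ⇒  r_B = 6 − 2 = 4

rB=4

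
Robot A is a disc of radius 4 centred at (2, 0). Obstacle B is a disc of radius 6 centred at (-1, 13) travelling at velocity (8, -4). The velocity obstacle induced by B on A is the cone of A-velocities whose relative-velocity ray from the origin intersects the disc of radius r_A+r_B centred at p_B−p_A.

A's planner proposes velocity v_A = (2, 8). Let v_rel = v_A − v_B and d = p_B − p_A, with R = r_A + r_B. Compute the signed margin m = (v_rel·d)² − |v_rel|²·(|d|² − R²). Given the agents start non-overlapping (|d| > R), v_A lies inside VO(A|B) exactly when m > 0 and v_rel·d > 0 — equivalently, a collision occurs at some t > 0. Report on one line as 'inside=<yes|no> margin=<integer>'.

d = (-3, 13),  |d|² = 178;  R = 4+6 = 10,  c = 178−10² = 78
v_rel = (-6, 12),  |v_rel|² = 180;  v_rel·d = (-6)·(-3) + (12)·(13) = 174
180·t² − 348·t + 78 = 0  ⇒  m = 174² − 180·78 = 16236
m = 16236 > 0,  v_rel·d = 174 > 0  ⇒  inside

inside=yes margin=16236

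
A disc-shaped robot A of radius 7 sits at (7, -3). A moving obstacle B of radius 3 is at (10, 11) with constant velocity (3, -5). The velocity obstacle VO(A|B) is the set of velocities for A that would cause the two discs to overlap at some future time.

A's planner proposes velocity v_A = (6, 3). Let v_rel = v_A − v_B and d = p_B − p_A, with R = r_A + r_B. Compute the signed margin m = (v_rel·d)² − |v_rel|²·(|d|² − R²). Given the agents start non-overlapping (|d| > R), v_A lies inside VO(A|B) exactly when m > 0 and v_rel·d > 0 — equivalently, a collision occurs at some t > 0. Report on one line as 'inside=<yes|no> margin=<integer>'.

d = (3, 14),  |d|² = 205;  R = 7+3 = 10,  c = 205−10² = 105
v_rel = (3, 8),  |v_rel|² = 73;  v_rel·d = (3)·(3) + (8)·(14) = 121
73·t² − 242·t + 105 = 0  ⇒  m = 121² − 73·105 = 6976
m = 6976 > 0,  v_rel·d = 121 > 0  ⇒  inside

inside=yes margin=6976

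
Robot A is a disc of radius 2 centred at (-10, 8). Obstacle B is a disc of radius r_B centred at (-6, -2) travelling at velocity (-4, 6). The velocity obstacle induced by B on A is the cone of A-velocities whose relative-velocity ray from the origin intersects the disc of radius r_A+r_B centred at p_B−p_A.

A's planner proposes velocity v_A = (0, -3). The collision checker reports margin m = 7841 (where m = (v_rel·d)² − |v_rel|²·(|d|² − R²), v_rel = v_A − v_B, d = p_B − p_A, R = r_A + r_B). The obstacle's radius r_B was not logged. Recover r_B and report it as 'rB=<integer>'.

m = 7841
d = (4, -10);  v_rel = (4, -9),  |v_rel|² = 97
v_rel×d = (4)·(-10) − (-9)·(4) = -4
since m = R²·97 − (-4)²:  R² = (16 + 7841) / 97 = 81
R = √81 = 9  ⇒  r_B = 9 − 2 = 7

rB=7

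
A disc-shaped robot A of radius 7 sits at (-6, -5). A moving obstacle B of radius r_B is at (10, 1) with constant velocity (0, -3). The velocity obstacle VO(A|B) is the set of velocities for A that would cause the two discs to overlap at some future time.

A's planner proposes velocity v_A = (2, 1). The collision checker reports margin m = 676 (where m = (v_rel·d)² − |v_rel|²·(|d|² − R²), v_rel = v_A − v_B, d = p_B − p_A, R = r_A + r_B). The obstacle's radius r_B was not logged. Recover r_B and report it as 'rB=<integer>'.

m = 676
d = (16, 6);  v_rel = (2, 4),  |v_rel|² = 20
v_rel×d = (2)·(6) − (4)·(16) = -52
since m = R²·20 − (-52)²:  R² = (2704 + 676) / 20 = 169
R = √169 = 13  ⇒  r_B = 13 − 7 = 6

rB=6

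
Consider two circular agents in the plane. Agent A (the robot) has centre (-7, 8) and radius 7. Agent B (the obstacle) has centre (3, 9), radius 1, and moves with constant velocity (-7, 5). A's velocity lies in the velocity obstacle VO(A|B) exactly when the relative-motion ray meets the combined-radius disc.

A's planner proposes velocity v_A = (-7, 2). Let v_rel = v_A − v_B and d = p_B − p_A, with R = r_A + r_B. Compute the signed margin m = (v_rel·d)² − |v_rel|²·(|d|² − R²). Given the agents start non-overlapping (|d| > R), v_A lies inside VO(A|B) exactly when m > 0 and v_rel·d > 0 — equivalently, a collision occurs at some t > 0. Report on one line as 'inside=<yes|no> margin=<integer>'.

d = (10, 1),  |d|² = 101;  R = 7+1 = 8,  c = 101−8² = 37
v_rel = (0, -3),  |v_rel|² = 9;  v_rel·d = (0)·(10) + (-3)·(1) = -3
9·t² + 6·t + 37 = 0  ⇒  m = (-3)² − 9·37 = -324
m = -324 < 0,  v_rel·d = -3 < 0  ⇒  outside

inside=no margin=-324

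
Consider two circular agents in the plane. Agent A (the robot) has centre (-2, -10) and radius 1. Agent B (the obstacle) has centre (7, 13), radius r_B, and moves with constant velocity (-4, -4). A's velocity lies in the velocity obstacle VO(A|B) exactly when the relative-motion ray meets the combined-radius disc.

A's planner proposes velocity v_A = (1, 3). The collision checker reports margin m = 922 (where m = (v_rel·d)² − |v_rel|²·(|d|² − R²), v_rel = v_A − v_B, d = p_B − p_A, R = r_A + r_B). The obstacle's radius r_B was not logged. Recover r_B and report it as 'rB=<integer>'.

m = 922
d = (9, 23);  v_rel = (5, 7),  |v_rel|² = 74
v_rel×d = (5)·(23) − (7)·(9) = 52
since m = R²·74 − 52²:  R² = (2704 + 922) / 74 = 49
R = √49 = 7  ⇒  r_B = 7 − 1 = 6

rB=6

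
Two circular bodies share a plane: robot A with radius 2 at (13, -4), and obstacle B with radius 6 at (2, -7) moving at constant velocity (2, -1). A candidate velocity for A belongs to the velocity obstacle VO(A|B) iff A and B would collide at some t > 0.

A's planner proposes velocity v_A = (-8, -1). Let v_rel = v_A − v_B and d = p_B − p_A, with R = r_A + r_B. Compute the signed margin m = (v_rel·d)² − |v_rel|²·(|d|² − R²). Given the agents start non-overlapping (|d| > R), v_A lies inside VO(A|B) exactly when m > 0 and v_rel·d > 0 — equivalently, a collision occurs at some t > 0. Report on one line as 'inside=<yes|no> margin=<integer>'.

d = (-11, -3),  |d|² = 130;  R = 2+6 = 8,  c = 130−8² = 66
v_rel = (-10, 0),  |v_rel|² = 100;  v_rel·d = (-10)·(-11) + (0)·(-3) = 110
100·t² − 220·t + 66 = 0  ⇒  m = 110² − 100·66 = 5500
m = 5500 > 0,  v_rel·d = 110 > 0  ⇒  inside

inside=yes margin=5500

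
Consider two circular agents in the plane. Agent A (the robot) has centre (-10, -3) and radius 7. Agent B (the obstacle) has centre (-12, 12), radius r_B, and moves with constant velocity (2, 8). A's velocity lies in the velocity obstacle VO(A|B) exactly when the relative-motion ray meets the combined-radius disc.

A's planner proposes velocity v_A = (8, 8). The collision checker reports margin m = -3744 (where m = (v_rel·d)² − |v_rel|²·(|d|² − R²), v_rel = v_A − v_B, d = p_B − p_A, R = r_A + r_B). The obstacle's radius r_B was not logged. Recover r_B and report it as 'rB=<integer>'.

m = -3744
d = (-2, 15);  v_rel = (6, 0),  |v_rel|² = 36
v_rel×d = (6)·(15) − (0)·(-2) = 90
since m = R²·36 − 90²:  R² = (8100 + -3744) / 36 = 121
R = √121 = 11  ⇒  r_B = 11 − 7 = 4

rB=4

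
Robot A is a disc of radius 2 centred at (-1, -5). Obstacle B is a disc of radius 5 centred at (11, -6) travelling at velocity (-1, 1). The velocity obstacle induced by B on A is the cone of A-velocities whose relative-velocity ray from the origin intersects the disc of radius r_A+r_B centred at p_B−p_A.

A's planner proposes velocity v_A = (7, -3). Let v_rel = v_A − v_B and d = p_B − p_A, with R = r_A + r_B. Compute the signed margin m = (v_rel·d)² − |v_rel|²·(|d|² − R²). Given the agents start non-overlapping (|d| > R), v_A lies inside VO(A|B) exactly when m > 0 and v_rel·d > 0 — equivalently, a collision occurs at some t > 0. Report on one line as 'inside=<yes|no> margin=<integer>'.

d = (12, -1),  |d|² = 145;  R = 2+5 = 7,  c = 145−7² = 96
v_rel = (8, -4),  |v_rel|² = 80;  v_rel·d = (8)·(12) + (-4)·(-1) = 100
80·t² − 200·t + 96 = 0  ⇒  m = 100² − 80·96 = 2320
m = 2320 > 0,  v_rel·d = 100 > 0  ⇒  inside

inside=yes margin=2320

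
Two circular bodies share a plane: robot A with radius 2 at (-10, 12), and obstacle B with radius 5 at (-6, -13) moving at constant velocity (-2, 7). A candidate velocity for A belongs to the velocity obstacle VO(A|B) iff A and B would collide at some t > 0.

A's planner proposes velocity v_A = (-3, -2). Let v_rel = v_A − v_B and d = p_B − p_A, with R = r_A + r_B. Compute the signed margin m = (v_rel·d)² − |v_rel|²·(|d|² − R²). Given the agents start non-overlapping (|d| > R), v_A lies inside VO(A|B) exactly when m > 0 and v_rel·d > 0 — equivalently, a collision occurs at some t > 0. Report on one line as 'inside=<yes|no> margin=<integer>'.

d = (4, -25),  |d|² = 641;  R = 2+5 = 7,  c = 641−7² = 592
v_rel = (-1, -9),  |v_rel|² = 82;  v_rel·d = (-1)·(4) + (-9)·(-25) = 221
82·t² − 442·t + 592 = 0  ⇒  m = 221² − 82·592 = 297
m = 297 > 0,  v_rel·d = 221 > 0  ⇒  inside

inside=yes margin=297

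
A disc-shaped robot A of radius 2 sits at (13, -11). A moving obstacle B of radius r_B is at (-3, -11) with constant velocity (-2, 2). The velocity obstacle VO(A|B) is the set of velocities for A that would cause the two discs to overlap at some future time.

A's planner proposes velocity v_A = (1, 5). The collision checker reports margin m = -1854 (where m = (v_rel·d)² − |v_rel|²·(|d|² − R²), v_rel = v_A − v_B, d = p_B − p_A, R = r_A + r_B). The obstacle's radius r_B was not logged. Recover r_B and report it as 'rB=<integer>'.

m = -1854
d = (-16, 0);  v_rel = (3, 3),  |v_rel|² = 18
v_rel×d = (3)·(0) − (3)·(-16) = 48
since m = R²·18 − 48²:  R² = (2304 + -1854) / 18 = 25
R = √25 = 5  ⇒  r_B = 5 − 2 = 3

rB=3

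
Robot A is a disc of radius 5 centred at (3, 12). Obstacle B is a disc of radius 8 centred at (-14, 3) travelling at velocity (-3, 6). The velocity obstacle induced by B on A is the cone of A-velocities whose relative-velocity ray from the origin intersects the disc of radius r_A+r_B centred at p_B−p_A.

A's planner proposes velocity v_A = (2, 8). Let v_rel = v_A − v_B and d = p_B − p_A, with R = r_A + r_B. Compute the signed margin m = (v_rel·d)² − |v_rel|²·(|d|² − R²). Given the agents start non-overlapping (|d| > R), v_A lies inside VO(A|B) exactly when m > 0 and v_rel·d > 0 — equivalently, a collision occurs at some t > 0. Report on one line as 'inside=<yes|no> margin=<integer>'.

d = (-17, -9),  |d|² = 370;  R = 5+8 = 13,  c = 370−13² = 201
v_rel = (5, 2),  |v_rel|² = 29;  v_rel·d = (5)·(-17) + (2)·(-9) = -103
29·t² + 206·t + 201 = 0  ⇒  m = (-103)² − 29·201 = 4780
m = 4780 > 0,  v_rel·d = -103 < 0  ⇒  outside

inside=no margin=4780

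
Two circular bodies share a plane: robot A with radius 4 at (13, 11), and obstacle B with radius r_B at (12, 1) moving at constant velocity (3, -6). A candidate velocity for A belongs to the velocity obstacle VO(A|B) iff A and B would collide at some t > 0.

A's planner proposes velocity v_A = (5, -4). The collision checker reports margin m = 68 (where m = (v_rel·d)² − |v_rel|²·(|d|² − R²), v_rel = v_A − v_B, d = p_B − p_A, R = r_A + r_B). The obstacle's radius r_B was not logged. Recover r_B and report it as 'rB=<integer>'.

m = 68
d = (-1, -10);  v_rel = (2, 2),  |v_rel|² = 8
v_rel×d = (2)·(-10) − (2)·(-1) = -18
since m = R²·8 − (-18)²:  R² = (324 + 68) / 8 = 49
R = √49 = 7  ⇒  r_B = 7 − 4 = 3

rB=3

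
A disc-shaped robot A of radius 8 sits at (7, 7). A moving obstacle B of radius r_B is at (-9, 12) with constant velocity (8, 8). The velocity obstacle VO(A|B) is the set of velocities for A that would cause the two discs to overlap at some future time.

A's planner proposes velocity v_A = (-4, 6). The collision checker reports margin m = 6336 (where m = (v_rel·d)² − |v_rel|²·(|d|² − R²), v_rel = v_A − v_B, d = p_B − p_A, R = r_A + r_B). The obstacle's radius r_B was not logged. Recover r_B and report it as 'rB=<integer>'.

m = 6336
d = (-16, 5);  v_rel = (-12, -2),  |v_rel|² = 148
v_rel×d = (-12)·(5) − (-2)·(-16) = -92
since m = R²·148 − (-92)²:  R² = (8464 + 6336) / 148 = 100
R = √100 = 10  ⇒  r_B = 10 − 8 = 2

rB=2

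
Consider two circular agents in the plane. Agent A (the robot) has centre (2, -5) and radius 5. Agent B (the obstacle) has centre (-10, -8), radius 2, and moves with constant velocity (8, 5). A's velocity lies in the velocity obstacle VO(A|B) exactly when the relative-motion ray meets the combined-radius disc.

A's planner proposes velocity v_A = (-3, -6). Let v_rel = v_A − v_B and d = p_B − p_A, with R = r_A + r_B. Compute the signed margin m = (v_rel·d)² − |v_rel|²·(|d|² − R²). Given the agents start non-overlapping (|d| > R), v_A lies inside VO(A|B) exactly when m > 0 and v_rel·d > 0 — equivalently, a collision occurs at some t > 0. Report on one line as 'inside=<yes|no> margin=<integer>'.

d = (-12, -3),  |d|² = 153;  R = 5+2 = 7,  c = 153−7² = 104
v_rel = (-11, -11),  |v_rel|² = 242;  v_rel·d = (-11)·(-12) + (-11)·(-3) = 165
242·t² − 330·t + 104 = 0  ⇒  m = 165² − 242·104 = 2057
m = 2057 > 0,  v_rel·d = 165 > 0  ⇒  inside

inside=yes margin=2057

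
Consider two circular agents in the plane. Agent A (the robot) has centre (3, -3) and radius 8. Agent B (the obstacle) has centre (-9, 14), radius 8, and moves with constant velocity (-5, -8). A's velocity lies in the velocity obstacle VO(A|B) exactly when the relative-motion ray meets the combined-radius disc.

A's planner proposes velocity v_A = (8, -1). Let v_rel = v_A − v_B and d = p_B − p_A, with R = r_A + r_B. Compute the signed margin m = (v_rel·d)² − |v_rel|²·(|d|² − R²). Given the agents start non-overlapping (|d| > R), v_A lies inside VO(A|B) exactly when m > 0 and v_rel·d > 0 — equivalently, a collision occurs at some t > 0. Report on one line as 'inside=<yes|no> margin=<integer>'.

d = (-12, 17),  |d|² = 433;  R = 8+8 = 16,  c = 433−16² = 177
v_rel = (13, 7),  |v_rel|² = 218;  v_rel·d = (13)·(-12) + (7)·(17) = -37
218·t² + 74·t + 177 = 0  ⇒  m = (-37)² − 218·177 = -37217
m = -37217 < 0,  v_rel·d = -37 < 0  ⇒  outside

inside=no margin=-37217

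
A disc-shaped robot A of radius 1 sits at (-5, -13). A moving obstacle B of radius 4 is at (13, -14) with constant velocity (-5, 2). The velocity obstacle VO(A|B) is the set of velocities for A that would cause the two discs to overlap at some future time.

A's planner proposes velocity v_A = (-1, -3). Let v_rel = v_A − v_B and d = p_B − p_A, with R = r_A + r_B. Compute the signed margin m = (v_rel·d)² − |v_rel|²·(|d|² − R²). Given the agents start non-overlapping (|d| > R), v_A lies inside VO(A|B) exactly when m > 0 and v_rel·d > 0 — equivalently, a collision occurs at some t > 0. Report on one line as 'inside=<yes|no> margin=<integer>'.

d = (18, -1),  |d|² = 325;  R = 1+4 = 5,  c = 325−5² = 300
v_rel = (4, -5),  |v_rel|² = 41;  v_rel·d = (4)·(18) + (-5)·(-1) = 77
41·t² − 154·t + 300 = 0  ⇒  m = 77² − 41·300 = -6371
m = -6371 < 0,  v_rel·d = 77 > 0  ⇒  outside

inside=no margin=-6371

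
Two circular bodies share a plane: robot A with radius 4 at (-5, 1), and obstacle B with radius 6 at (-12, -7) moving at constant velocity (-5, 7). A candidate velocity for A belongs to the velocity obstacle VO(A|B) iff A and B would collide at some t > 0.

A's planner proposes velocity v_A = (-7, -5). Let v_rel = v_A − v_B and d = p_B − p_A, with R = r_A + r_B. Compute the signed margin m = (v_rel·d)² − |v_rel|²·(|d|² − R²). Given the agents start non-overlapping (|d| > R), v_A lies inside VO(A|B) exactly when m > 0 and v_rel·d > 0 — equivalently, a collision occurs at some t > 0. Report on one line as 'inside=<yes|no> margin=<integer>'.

d = (-7, -8),  |d|² = 113;  R = 4+6 = 10,  c = 113−10² = 13
v_rel = (-2, -12),  |v_rel|² = 148;  v_rel·d = (-2)·(-7) + (-12)·(-8) = 110
148·t² − 220·t + 13 = 0  ⇒  m = 110² − 148·13 = 10176
m = 10176 > 0,  v_rel·d = 110 > 0  ⇒  inside

inside=yes margin=10176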